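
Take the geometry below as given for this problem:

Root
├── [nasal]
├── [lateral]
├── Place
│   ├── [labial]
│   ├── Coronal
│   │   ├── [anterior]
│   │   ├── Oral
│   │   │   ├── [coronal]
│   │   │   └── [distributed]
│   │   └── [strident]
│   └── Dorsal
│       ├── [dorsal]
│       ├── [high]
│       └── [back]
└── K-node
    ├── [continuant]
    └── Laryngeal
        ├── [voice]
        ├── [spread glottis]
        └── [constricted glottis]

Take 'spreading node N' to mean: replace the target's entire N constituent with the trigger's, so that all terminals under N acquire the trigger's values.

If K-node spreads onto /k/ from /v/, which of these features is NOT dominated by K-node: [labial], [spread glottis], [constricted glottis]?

Under this geometry, K-node contains [continuant], [voice], [spread glottis], [constricted glottis].
Spreading K-node replaces [constricted glottis], [spread glottis] with the trigger's values, since each sits inside the K-node constituent.
But [labial] is a dependent of Place, outside K-node; it is therefore untouched by the spreading.

[labial]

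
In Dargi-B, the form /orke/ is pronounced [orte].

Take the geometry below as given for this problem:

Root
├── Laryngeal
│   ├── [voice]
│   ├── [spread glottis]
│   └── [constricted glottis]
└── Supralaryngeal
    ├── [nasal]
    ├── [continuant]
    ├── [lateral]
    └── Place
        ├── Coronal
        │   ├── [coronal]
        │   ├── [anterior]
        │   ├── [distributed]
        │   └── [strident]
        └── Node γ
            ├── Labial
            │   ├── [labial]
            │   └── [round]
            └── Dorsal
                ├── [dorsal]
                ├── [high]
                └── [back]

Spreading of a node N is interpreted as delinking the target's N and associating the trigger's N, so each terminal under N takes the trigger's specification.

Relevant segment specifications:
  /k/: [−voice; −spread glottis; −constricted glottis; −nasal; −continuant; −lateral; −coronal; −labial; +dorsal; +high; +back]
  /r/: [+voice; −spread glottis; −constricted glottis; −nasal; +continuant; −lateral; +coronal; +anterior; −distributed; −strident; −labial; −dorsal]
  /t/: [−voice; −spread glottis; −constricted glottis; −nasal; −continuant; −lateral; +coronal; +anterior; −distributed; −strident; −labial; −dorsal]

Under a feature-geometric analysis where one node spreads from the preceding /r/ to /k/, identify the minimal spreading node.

Feature comparison: [coronal], [anterior], [distributed], [strident], [dorsal], [high], [back] differ between /k/ and [t]; the remaining terminals match.
Tracing each changed feature up the tree, the paths first meet at Place; any lower node misses at least one of them.
If Place spreads, every terminal under it takes /r/'s value, producing [t] as observed.
Since [continuant] is preserved even though /r/ disagrees there, no node above Place spread.

Place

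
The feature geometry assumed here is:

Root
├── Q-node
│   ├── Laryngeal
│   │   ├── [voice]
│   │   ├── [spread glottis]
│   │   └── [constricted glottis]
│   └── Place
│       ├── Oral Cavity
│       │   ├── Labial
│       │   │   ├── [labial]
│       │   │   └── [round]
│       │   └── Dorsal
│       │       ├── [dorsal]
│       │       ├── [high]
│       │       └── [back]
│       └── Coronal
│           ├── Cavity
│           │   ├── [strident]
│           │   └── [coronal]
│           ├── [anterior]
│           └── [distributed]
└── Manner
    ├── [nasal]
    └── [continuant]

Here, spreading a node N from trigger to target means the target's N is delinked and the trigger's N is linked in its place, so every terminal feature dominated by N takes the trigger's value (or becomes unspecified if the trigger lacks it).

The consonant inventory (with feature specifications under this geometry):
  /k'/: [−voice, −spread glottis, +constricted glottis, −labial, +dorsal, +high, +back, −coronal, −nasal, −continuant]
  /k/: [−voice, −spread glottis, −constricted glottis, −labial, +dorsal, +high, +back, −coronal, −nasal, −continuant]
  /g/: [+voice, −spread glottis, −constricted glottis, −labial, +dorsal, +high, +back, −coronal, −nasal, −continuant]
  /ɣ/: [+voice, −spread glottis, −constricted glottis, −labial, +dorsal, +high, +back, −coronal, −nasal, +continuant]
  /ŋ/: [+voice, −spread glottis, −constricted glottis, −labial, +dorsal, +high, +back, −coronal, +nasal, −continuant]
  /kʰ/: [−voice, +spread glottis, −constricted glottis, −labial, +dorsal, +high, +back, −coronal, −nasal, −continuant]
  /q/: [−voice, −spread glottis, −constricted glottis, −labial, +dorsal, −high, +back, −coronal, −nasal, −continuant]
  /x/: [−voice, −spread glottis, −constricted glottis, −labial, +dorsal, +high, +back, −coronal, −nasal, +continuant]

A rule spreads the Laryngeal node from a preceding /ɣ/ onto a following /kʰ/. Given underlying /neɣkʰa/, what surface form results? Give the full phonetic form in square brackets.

[neɣga]

Terminals under Laryngeal in this geometry: [voice], [spread glottis], [constricted glottis].
After delinking /kʰ/'s Laryngeal and linking /ɣ/'s, the affected terminals become [+voice], [−spread glottis], [−constricted glottis]; [labial], [dorsal], [high], … (outside Laryngeal) are retained from /kʰ/.
The resulting bundle matches /g/ in the inventory; substituting it for /kʰ/ gives [neɣga].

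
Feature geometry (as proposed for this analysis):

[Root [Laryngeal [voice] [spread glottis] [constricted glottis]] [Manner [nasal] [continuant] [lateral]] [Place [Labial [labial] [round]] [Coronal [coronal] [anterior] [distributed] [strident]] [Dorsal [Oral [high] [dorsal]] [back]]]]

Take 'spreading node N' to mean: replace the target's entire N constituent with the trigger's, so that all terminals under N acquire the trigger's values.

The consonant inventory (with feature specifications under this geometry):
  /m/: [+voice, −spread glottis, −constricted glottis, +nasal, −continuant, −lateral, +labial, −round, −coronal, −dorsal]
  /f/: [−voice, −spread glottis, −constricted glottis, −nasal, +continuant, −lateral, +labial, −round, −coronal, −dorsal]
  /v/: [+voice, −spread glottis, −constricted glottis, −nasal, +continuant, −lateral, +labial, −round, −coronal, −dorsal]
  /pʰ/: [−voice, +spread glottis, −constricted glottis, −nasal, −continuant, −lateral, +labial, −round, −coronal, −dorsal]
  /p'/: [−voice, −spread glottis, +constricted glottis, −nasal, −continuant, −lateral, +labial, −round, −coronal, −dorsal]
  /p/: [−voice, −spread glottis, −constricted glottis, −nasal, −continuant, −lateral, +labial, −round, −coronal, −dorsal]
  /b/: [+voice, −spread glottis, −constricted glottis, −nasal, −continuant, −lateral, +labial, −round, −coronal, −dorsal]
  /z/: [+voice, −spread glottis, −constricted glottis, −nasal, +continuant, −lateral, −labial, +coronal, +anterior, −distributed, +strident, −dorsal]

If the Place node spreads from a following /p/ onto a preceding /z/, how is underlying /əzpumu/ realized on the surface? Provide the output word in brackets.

The Place node dominates the terminals [labial], [round], [coronal], [anterior], [distributed], [strident], [high], [dorsal], [back].
The target acquires /p/'s values for everything under Place — [+labial], [−round], [−coronal], [−dorsal] — while keeping its own [voice], [spread glottis], [constricted glottis], ….
This feature bundle is that of [v], so /əzpumu/ surfaces as [əvpumu].

[əvpumu]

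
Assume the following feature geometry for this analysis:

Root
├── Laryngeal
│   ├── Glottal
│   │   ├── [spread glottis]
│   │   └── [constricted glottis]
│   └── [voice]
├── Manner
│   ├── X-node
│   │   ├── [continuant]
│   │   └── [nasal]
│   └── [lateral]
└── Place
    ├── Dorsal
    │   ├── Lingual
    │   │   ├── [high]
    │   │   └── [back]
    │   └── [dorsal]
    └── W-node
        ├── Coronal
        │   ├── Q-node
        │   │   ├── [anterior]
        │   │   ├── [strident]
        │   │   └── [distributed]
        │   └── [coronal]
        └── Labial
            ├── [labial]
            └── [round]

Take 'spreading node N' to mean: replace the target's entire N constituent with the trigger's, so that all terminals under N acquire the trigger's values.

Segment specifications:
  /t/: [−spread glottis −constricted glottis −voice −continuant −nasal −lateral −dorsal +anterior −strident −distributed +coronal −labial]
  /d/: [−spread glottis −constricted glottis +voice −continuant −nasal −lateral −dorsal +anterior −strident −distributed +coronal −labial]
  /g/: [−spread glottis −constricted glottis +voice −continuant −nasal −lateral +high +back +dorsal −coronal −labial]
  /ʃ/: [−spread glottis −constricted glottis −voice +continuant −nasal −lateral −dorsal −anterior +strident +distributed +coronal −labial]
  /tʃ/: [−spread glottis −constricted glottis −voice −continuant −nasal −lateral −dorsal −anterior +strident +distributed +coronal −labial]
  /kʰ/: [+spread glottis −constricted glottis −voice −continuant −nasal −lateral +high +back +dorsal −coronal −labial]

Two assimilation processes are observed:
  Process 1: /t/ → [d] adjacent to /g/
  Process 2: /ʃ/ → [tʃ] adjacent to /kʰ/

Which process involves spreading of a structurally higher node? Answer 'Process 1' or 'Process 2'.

Process 1: the feature that changes is [voice]; the minimal node is [voice] (depth 2).
Process 2: the feature that changes is [continuant]; the minimal node is [continuant] (depth 3).
Depth 2 < depth 3; Process 1 involves the structurally higher constituent [voice].

Process 1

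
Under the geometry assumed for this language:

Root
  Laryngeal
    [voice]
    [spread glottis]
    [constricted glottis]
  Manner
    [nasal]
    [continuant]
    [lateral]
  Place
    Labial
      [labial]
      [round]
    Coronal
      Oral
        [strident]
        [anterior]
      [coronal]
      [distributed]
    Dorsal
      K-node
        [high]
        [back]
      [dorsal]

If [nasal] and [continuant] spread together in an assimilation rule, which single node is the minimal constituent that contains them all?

Manner

[nasal]: Root ▹ Manner ▹ [nasal].
[continuant]: Root ▹ Manner ▹ [continuant].
These paths first converge at Manner; no daughter of Manner dominates all 2 features, so Manner is the minimal constituent.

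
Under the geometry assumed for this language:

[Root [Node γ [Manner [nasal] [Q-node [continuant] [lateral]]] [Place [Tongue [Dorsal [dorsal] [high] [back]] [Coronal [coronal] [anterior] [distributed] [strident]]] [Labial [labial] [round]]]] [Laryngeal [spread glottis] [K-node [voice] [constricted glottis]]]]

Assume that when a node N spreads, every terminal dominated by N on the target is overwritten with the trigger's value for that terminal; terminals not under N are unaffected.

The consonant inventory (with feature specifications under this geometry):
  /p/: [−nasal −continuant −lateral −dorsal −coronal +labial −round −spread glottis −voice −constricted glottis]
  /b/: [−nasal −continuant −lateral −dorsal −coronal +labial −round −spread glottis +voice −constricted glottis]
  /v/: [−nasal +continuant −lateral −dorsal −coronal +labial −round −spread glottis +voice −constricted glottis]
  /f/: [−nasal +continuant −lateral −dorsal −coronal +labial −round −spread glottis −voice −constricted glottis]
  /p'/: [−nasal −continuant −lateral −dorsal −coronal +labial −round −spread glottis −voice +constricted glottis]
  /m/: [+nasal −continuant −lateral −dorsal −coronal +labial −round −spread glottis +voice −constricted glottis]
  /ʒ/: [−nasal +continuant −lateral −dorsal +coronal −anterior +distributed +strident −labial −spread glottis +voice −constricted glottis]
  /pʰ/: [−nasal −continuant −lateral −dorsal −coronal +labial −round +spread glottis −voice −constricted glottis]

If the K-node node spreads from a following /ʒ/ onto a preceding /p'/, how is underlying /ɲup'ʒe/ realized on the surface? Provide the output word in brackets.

[ɲubʒe]

K-node immediately or transitively dominates [voice], [constricted glottis].
Spreading K-node from /ʒ/ onto /p'/ replaces those values with /ʒ/'s: [+voice], [−constricted glottis]. Features outside K-node ([nasal], [continuant], [lateral], …) stay as in /p'/.
The resulting bundle matches /b/ in the inventory; substituting it for /p'/ gives [ɲubʒe].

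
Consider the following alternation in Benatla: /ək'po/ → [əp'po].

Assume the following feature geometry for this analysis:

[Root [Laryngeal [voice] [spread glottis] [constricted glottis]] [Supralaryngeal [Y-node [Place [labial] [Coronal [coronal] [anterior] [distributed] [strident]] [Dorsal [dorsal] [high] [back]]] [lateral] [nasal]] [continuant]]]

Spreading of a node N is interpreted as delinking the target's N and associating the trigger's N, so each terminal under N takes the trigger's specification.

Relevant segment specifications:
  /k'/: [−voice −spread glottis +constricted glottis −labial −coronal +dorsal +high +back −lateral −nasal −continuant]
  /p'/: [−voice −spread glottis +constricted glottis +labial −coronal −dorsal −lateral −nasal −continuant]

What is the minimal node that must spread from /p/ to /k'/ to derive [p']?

Place

Feature comparison: [labial], [dorsal], [high], [back] differ between /k'/ and [p']; the remaining terminals match.
These terminals are all dominated by Place, and no proper subconstituent of Place covers them all; Place is their lowest common ancestor.
Spreading Place from /p/ overwrites each of those terminals with /p/'s values, yielding exactly [p'].
[constricted glottis], a feature on which the two segments disagree outside Place, is unchanged — nothing dominating it spread, and Place is the minimal sufficient constituent.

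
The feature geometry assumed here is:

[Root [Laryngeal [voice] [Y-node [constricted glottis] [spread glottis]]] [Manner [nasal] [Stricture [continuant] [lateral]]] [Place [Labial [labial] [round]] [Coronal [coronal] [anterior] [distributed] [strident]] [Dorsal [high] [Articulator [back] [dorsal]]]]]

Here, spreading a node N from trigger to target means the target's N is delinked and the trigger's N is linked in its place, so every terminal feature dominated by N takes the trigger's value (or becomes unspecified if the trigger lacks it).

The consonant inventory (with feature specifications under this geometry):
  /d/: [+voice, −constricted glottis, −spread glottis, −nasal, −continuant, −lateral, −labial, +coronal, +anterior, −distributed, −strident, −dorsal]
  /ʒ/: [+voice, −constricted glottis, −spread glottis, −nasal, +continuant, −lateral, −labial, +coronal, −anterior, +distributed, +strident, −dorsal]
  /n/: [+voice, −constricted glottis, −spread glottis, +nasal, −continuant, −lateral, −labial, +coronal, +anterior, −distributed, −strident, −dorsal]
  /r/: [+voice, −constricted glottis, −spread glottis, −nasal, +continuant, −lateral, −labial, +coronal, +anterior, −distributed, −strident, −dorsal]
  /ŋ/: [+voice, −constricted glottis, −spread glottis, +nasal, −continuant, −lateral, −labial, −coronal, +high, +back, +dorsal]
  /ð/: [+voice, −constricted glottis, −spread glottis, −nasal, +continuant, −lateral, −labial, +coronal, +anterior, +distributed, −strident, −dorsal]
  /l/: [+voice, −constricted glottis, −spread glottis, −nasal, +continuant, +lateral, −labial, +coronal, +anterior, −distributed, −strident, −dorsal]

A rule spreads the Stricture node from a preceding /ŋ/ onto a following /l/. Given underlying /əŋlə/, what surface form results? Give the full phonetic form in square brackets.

Stricture immediately or transitively dominates [continuant], [lateral].
After delinking /l/'s Stricture and linking /ŋ/'s, the affected terminals become [−continuant], [−lateral]; [voice], [constricted glottis], [spread glottis], … (outside Stricture) are retained from /l/.
Among the inventory, only /d/ has exactly this specification, giving the surface form [əŋdə].

[əŋdə]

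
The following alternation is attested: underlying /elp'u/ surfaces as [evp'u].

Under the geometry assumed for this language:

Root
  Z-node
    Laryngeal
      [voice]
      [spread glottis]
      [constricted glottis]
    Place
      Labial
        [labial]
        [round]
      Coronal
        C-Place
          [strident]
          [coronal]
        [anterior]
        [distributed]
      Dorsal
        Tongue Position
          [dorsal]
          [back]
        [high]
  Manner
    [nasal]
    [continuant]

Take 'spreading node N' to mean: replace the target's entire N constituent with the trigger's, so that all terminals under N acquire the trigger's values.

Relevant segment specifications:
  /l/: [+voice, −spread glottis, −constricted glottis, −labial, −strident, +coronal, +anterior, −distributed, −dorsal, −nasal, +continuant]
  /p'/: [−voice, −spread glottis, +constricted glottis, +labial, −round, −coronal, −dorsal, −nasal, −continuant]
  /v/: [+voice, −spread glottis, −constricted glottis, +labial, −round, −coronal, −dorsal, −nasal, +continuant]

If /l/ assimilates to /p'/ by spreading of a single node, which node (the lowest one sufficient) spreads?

Place

Comparing /l/ with its surface form [v], the features that change are [labial], [round], [coronal], [anterior], [distributed], [strident].
Tracing each changed feature up the tree, the paths first meet at Place; any lower node misses at least one of them.
Delinking /l/'s Place and associating /p'/'s Place gives precisely the feature bundle of [v].
Since [voice], [constricted glottis] are preserved even though /p'/ disagrees there, no node above Place spread.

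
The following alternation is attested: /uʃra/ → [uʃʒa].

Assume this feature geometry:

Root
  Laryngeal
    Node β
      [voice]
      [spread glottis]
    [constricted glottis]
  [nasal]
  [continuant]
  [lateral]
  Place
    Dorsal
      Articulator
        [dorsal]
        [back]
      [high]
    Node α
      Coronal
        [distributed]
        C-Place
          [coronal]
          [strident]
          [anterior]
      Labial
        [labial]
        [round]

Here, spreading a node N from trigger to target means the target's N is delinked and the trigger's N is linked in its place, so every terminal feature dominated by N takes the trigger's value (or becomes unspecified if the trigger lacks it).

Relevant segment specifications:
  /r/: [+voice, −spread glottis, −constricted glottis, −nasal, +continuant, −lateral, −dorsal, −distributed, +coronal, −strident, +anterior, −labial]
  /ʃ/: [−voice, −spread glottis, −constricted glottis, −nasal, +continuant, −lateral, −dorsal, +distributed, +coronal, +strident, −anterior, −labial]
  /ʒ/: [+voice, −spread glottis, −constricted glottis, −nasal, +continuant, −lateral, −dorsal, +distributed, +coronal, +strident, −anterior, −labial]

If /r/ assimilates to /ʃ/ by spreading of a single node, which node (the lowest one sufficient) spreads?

Coronal

/r/ and [ʒ] differ in [anterior], [distributed], [strident]; every other specified feature is identical.
The smallest constituent containing every changed terminal is Coronal — each of its daughters lacks at least one of the affected features.
Spreading Coronal from /ʃ/ overwrites each of those terminals with /ʃ/'s values, yielding exactly [ʒ].
[voice], a feature on which the two segments disagree outside Coronal, is unchanged — nothing dominating it spread, and Coronal is the minimal sufficient constituent.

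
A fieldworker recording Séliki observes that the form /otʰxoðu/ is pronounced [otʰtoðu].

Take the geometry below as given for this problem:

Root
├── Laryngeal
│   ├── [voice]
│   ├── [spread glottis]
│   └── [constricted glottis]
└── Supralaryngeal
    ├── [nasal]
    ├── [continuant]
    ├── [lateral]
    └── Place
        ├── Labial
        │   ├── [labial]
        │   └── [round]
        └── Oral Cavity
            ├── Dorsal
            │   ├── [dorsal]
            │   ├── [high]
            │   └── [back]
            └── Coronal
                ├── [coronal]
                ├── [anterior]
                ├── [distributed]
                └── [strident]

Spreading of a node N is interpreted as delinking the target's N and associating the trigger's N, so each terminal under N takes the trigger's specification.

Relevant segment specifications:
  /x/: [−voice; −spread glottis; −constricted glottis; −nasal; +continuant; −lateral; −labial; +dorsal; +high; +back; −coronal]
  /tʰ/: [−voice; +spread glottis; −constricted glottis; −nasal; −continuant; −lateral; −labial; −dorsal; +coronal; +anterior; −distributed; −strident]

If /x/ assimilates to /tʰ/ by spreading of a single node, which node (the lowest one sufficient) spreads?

/x/ and [t] differ in [continuant], [coronal], [anterior], [distributed], [strident], [dorsal], [high], [back]; every other specified feature is identical.
These terminals are all dominated by Supralaryngeal, and no proper subconstituent of Supralaryngeal covers them all; Supralaryngeal is their lowest common ancestor.
If Supralaryngeal spreads, every terminal under it takes /tʰ/'s value, producing [t] as observed.
Since [spread glottis] is preserved even though /tʰ/ disagrees there, no node above Supralaryngeal spread.

Supralaryngeal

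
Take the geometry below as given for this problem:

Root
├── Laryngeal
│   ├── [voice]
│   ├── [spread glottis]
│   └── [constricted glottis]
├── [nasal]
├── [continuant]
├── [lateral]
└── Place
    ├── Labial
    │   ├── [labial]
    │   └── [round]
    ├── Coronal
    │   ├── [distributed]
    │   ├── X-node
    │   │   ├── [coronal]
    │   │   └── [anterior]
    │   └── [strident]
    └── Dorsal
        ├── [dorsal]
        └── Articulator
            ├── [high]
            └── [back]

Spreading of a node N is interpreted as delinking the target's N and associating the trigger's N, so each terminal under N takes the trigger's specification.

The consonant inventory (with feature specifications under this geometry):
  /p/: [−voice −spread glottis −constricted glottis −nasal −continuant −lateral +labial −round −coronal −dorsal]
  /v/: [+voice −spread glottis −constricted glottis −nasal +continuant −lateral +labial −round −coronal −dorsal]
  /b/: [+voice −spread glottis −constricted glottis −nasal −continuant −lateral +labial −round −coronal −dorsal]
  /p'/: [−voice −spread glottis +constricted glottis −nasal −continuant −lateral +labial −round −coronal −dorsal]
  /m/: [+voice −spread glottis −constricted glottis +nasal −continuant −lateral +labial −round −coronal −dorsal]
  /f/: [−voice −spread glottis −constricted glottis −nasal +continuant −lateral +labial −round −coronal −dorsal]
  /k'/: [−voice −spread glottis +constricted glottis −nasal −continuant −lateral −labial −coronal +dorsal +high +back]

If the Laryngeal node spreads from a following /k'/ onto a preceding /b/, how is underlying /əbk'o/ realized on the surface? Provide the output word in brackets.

[əp'k'o]

Laryngeal immediately or transitively dominates [voice], [spread glottis], [constricted glottis].
The target acquires /k'/'s values for everything under Laryngeal — [−voice], [−spread glottis], [+constricted glottis] — while keeping its own [nasal], [continuant], [lateral], ….
The resulting bundle matches /p'/ in the inventory; substituting it for /b/ gives [əp'k'o].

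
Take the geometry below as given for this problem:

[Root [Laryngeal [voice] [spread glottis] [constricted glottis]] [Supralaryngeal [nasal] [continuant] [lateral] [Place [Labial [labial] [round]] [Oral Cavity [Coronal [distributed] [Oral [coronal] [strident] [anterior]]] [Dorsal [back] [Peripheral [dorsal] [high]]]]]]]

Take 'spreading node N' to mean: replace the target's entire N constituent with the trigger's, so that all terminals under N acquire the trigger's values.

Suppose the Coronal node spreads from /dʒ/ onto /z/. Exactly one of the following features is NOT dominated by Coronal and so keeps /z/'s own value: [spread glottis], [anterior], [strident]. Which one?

The terminals dominated by Coronal are [distributed], [coronal], [strident], [anterior].
[anterior], [strident] all lie under Coronal, so they are overwritten when Coronal spreads.
But [spread glottis] is a dependent of Laryngeal, outside Coronal; it is therefore untouched by the spreading.

[spread glottis]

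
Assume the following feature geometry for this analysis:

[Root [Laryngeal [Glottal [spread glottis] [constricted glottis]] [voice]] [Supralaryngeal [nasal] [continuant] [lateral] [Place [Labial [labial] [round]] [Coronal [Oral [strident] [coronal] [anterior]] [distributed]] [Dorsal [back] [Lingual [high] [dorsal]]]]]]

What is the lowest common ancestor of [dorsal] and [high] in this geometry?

[dorsal]: Root → Supralaryngeal → Place → Dorsal → Lingual → [dorsal].
[high]: Root → Supralaryngeal → Place → Dorsal → Lingual → [high].
These paths first converge at Lingual; no daughter of Lingual dominates all 2 features, so Lingual is the minimal constituent.

Lingual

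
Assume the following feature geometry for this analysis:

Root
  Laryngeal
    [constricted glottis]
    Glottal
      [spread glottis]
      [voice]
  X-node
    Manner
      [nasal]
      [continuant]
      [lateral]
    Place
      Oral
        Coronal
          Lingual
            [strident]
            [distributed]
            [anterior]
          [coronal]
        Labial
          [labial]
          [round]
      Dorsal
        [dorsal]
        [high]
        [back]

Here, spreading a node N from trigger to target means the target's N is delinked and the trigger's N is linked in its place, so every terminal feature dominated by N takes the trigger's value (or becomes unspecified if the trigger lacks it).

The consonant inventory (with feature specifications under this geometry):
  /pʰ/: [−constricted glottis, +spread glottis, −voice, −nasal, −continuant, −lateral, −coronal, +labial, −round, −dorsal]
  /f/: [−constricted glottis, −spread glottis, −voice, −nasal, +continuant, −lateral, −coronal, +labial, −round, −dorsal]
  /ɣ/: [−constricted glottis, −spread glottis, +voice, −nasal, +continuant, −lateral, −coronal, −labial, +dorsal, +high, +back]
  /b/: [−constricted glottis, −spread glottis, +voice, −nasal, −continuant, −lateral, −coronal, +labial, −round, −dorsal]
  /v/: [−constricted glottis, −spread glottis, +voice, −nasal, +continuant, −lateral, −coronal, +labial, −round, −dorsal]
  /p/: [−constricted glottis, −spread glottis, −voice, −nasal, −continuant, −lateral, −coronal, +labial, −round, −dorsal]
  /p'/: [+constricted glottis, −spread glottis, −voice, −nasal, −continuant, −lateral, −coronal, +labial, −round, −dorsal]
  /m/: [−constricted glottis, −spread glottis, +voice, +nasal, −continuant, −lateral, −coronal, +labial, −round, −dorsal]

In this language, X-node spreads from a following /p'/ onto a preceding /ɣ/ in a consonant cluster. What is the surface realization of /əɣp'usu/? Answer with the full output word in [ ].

Terminals under X-node in this geometry: [nasal], [continuant], [lateral], [strident], [distributed], [anterior], [coronal], [labial], [round], [dorsal], [high], [back].
Spreading X-node from /p'/ onto /ɣ/ replaces those values with /p'/'s: [−nasal], [−continuant], [−lateral], [−coronal], [+labial], [−round], [−dorsal]. Features outside X-node ([constricted glottis], [spread glottis], [voice]) stay as in /ɣ/.
This feature bundle is that of [b], so /əɣp'usu/ surfaces as [əbp'usu].

[əbp'usu]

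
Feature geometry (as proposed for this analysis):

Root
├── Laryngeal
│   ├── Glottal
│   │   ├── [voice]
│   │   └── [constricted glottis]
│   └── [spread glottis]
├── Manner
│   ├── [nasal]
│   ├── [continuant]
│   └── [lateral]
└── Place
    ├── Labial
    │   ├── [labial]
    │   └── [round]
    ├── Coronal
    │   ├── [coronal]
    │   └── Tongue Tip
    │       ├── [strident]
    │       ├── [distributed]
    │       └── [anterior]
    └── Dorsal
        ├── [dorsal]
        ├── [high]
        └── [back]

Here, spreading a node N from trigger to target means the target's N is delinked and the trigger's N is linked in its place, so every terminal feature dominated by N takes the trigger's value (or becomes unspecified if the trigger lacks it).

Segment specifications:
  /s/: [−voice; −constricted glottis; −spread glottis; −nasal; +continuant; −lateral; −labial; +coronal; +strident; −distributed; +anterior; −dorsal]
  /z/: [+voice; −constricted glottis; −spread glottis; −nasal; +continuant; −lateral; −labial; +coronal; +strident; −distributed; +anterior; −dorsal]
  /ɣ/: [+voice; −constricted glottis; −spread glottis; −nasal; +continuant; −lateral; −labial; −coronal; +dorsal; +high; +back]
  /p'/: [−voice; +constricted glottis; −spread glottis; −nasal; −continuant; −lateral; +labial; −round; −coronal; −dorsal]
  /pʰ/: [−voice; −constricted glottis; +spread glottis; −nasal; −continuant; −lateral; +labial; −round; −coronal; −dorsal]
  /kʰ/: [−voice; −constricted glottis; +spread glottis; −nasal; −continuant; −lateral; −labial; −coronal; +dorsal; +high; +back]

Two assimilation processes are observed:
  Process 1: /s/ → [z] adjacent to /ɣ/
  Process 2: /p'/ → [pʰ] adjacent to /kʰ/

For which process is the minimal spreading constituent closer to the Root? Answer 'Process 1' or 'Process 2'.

Process 2

In Process 1, [voice] changes, so the minimal spreading node is [voice] at depth 3.
Process 2: the features that change are [spread glottis], [constricted glottis]; the minimal node is Laryngeal (depth 1).
Laryngeal (depth 1) sits above [voice] (depth 3), making Process 2 the one with the higher spreading node.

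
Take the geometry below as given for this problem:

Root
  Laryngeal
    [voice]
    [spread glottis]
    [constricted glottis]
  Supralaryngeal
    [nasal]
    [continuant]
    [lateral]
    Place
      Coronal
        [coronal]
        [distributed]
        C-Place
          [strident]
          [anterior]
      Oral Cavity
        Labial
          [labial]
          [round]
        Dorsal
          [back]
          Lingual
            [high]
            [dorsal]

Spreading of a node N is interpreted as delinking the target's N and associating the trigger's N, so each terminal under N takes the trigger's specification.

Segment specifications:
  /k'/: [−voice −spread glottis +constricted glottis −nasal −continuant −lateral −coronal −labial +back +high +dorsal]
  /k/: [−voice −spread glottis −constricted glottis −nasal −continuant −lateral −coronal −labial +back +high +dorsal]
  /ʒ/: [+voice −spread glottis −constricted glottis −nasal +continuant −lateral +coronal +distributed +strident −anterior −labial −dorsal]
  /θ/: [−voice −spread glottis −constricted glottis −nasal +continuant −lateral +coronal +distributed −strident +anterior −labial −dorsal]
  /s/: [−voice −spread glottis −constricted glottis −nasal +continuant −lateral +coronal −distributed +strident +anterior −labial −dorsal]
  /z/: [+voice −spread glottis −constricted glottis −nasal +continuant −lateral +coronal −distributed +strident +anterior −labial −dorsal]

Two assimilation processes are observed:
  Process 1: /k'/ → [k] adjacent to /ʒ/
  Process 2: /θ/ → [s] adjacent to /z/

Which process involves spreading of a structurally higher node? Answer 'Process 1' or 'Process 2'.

Process 1 alters [constricted glottis]; the lowest dominating node is [constricted glottis] (depth 2 from Root).
In Process 2, [distributed], [strident] change, so the minimal spreading node is Coronal at depth 3.
[constricted glottis] is closer to Root than Coronal, so Process 1 spreads the higher node.

Process 1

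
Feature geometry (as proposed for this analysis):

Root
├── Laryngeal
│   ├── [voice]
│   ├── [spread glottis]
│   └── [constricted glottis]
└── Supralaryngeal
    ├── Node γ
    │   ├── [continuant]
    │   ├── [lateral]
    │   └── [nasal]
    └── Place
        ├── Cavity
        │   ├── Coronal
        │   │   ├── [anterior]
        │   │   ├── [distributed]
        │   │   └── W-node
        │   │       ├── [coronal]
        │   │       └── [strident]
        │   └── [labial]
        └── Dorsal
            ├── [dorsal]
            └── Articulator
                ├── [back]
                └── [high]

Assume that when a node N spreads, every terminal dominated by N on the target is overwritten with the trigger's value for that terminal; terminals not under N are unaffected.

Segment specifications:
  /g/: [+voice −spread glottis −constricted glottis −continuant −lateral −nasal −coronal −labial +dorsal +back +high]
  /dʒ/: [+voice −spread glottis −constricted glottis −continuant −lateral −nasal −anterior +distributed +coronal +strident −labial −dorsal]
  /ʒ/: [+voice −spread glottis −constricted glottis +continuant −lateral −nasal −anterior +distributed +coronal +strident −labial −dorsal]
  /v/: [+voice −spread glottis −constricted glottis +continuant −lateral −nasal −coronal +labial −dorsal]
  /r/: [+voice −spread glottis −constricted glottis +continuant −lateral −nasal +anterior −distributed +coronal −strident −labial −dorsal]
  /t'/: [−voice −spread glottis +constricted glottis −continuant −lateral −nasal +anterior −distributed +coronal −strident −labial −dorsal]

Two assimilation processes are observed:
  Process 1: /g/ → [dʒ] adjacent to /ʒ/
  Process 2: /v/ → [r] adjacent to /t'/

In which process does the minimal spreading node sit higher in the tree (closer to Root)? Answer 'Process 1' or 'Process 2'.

Process 1

In Process 1, [coronal], [anterior], [distributed], [strident], [dorsal], [high], [back] change, so the minimal spreading node is Place at depth 2.
In Process 2, [labial], [coronal], [anterior], [distributed], [strident] change, so the minimal spreading node is Cavity at depth 3.
Place (depth 2) sits above Cavity (depth 3), making Process 1 the one with the higher spreading node.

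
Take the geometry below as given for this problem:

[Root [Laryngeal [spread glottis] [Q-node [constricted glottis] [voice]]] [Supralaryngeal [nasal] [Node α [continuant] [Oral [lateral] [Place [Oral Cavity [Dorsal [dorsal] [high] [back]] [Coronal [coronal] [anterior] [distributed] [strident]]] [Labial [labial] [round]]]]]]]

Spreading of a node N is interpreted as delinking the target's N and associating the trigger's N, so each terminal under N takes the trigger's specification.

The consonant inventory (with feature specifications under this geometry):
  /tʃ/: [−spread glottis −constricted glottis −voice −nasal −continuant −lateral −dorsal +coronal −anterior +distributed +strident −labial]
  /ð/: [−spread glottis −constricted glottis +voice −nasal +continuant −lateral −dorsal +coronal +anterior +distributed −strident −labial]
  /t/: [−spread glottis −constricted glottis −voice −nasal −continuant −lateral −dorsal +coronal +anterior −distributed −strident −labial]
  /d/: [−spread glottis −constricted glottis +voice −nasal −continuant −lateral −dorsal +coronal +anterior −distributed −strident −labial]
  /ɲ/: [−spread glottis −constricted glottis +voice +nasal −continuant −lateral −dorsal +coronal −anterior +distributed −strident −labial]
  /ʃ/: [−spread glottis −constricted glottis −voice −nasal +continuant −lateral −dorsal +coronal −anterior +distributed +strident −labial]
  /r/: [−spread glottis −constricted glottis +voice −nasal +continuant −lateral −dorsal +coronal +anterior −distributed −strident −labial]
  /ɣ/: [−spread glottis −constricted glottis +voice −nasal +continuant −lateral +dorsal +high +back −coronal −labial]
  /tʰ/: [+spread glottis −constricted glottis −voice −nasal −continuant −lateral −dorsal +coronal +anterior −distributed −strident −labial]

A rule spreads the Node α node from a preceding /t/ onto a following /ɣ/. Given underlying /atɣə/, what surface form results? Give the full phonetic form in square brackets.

[atdə]

Terminals under Node α in this geometry: [continuant], [lateral], [dorsal], [high], [back], [coronal], [anterior], [distributed], [strident], [labial], [round].
After delinking /ɣ/'s Node α and linking /t/'s, the affected terminals become [−continuant], [−lateral], [−dorsal], [+coronal], [+anterior], [−distributed], [−strident], [−labial]; [spread glottis], [constricted glottis], [voice], … (outside Node α) are retained from /ɣ/.
The resulting bundle matches /d/ in the inventory; substituting it for /ɣ/ gives [atdə].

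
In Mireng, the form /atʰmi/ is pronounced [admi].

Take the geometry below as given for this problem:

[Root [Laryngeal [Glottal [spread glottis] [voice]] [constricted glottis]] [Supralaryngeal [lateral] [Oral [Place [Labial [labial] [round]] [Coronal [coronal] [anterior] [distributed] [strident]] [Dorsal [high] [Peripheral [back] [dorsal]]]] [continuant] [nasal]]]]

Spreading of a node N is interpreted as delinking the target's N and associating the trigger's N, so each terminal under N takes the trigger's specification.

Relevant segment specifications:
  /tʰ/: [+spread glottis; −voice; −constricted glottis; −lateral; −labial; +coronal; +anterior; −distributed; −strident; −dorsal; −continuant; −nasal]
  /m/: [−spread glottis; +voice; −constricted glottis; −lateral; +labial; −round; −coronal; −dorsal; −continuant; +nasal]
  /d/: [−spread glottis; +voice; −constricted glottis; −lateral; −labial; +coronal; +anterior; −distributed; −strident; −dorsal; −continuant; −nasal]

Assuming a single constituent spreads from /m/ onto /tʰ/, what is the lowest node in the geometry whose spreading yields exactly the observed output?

Comparing /tʰ/ with its surface form [d], the features that change are [voice], [spread glottis].
These terminals are all dominated by Glottal, and no proper subconstituent of Glottal covers them all; Glottal is their lowest common ancestor.
Delinking /tʰ/'s Glottal and associating /m/'s Glottal gives precisely the feature bundle of [d].
[labial], [nasal] stay as in /tʰ/ although /m/ differs there, so no node dominating them spread; among the remaining candidates Glottal is the lowest that derives the output.

Glottal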